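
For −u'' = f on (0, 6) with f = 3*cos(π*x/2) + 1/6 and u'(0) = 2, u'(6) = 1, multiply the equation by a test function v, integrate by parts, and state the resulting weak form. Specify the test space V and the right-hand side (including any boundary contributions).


V = H^1(0, 6) (v unrestricted at boundary; u is determined up to an additive constant); weak form: ∫_0^6 u'v' dx = ∫_0^6 (3*cos(π*x/2) + 1/6) v dx + v(6) − 2·v(0) for all v ∈ V.

Multiply both sides by a test function v and integrate from 0 to 6:
  ∫_0^6 −u''(x) v(x) dx = ∫_0^6 f(x) v(x) dx.
Integrate the LHS by parts once:
  ∫_0^6 −u'' v dx = −[u'(x) v(x)]_0^6 + ∫_0^6 u'(x) v'(x) dx.
Thus ∫_0^6 u'(x) v'(x) dx = ∫_0^6 f(x) v(x) dx + [u'(x) v(x)]_0^6.
Choose V so that boundary terms are either known or forced to vanish.
u has inhomogeneous Neumann u'(0) = 2, u'(6) = 1. [u' v]_0^6 = (1)·v(6) − (2)·v(0) = v(6) − 2·v(0). Take V = H^1(0, 6); boundary term becomes part of RHS.
Weak formulation: find u (satisfying any essential BC) such that ∫_0^6 u'(x) v'(x) dx = ∫_0^6 f v dx + v(6) − 2·v(0) for all v ∈ V (Neumann data are natural BCs: they enter the RHS as boundary terms).
Substituting f(x) = 3*cos(π*x/2) + 1/6, the right-hand side is ∫_0^6 (3*cos(π*x/2) + 1/6) v dx + v(6) − 2·v(0).
Compatibility check (pure Neumann): taking v ≡ 1 ∈ V gives 0 = ∫_0^6 f dx + (1) − (2), i.e. ∫_0^6 f dx must equal u'(0) − u'(6) = 1. Indeed ∫_0^6 (3*cos(π*x/2) + 1/6) dx = 1, so the data are compatible. The solution is then unique only up to an additive constant (fix it e.g. by requiring ∫_0^6 u dx = 0).


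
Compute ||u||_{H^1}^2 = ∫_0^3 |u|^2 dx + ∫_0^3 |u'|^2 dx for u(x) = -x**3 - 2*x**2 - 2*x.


||u||_{H^1}^2 = 92562/35

The H^1 norm (squared) on an interval (0, L) is
  ||u||_{H^1}^2 = ∫_0^L u(x)^2 dx + ∫_0^L u'(x)^2 dx.
Compute u'(x) = -3*x**2 - 4*x - 2.
Then u(x)^2 = x**6 + 4*x**5 + 8*x**4 + 8*x**3 + 4*x**2 and u'(x)^2 = 9*x**4 + 24*x**3 + 28*x**2 + 16*x + 4.
Integrate each monomial from 0 to 3 using ∫_0^3 c·x^n dx = c·3^(n+1)/(n+1):
  ∫_0^3 u(x)^2 dx = ∫_0^3 (x^6 + 4*x^5 + 8*x^4 + 8*x^3 + 4*x^2) dx. Term by term:
    ∫_0^3 x^6 dx = 2187/7;  ∫_0^3 4*x^5 dx = 486;  ∫_0^3 8*x^4 dx = 1944/5;
    ∫_0^3 8*x^3 dx = 162;  ∫_0^3 4*x^2 dx = 36.
  Sum: 2187/7 + 486 + 1944/5 + 162 + 36 = 48483/35.
  ∫_0^3 u'(x)^2 dx = ∫_0^3 (9*x^4 + 24*x^3 + 28*x^2 + 16*x + 4) dx. Term by term:
    ∫_0^3 9*x^4 dx = 2187/5;  ∫_0^3 24*x^3 dx = 486;  ∫_0^3 28*x^2 dx = 252;
    ∫_0^3 16*x dx = 72;  ∫_0^3 4 dx = 12.
  Sum: 2187/5 + 486 + 252 + 72 + 12 = 6297/5.
Adding: ||u||_{H^1}^2 = 48483/35 + 6297/5 = 92562/35.


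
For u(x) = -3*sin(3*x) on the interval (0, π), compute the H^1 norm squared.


||u||_{H^1(0,π)}^2 = 45*π

u'(x) = -9*cos(3*x).
Expand u² and (u')² and integrate term by term on (0, π), using: for integers n ≥ 1, ∫_0^π sin²(nx) dx = ∫_0^π cos²(nx) dx = π/2; for n ≠ n', ∫_0^π sin(nx)sin(n'x) dx = ∫_0^π cos(nx)cos(n'x) dx = 0; and by product-to-sum, ∫_0^π sin(nx)cos(n'x) dx = ½∫_0^π [sin((n+n')x) + sin((n−n')x)] dx, which is 0 when n+n' is even and 2n/(n²−n'²) when n+n' is odd (it need not vanish on (0, π)).
  u² squared terms: (-3)²·∫sin(3x)² dx = 9·π/2 = 9*π/2.
  So ∫_0^π u² dx = 9*π/2.
  (u')² squared terms: (-9)²·∫cos(3x)² dx = 81·π/2 = 81*π/2.
  So ∫_0^π (u')² dx = 81*π/2.
||u||_{H^1}^2 = (9*π/2) + (81*π/2) = 45*π.


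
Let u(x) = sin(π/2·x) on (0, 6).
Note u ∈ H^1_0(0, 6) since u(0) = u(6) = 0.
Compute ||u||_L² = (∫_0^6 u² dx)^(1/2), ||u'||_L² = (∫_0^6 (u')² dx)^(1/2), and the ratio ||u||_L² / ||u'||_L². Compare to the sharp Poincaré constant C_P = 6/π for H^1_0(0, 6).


||u||_L² / ||u'||_L² = 2/π < C_P = 6/π.

u(x) = sin(π/2·x), so u'(x) = π*cos(π*x/2)/2.
Writing u(x) = A·sin(kπx/L) with A = 1 and k = 3, use ∫_0^L sin²(kπx/L) dx = L/2 and ∫_0^L cos²(kπx/L) dx = L/2.
u² = 1·sin²(π/2·x) and (u')² = π^2/4·cos²(π/2·x), and each of sin², cos² integrates to L/2 = 3 over (0, 6).
∫_0^6 u² dx = 3, so ||u||_L² = sqrt(3).
∫_0^6 (u')² dx = 3*π^2/4, so ||u'||_L² = sqrt(3)*π/2.
Ratio ||u||_L² / ||u'||_L² = 2/π.
Sharp Poincaré constant on H^1_0(0, 6) is C_P = L/π = 6/π, achieved by sin(π/6·x).
This is the k = 3 harmonic; the ratio L/(kπ) is strictly less than C_P = L/π, consistent with the sharp inequality ||u||_L² ≤ C_P ||u'||_L².


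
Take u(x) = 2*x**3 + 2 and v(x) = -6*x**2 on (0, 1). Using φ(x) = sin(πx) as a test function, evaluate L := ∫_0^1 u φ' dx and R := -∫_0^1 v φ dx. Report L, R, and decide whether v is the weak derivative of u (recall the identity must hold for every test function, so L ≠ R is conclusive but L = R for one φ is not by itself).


LHS = -6/π + 24/π^3, RHS = -24/π^3 + 6/π. No, v is not the weak derivative of u.

u(x) = 2*x**3 + 2, classical derivative u'(x) = 6*x**2.
φ(x) = sin(πx), so φ'(x) = π*cos(π*x).
Note φ(0) = φ(1) = 0, so the boundary term u·φ vanishes.
LHS = ∫_0^1 u(x) φ'(x) dx = ∫_0^1 (2*π*x^3*cos(π*x) + 2*π*cos(π*x)) dx. Term by term:
  ∫_0^1 2*π*cos(π*x) dx = 0;  ∫_0^1 2*π*x^3*cos(π*x) dx = -6/π + 24/π^3.
Sum: 0 + -6/π + 24/π^3 = -6/π + 24/π^3.
So LHS = -6/π + 24/π^3.
∫_0^1 v(x) φ(x) dx = ∫_0^1 (-6*x^2*sin(π*x)) dx. Term by term:
  ∫_0^1 -6*x^2*sin(π*x) dx = -6/π + 24/π^3.
So RHS = -∫_0^1 v(x) φ(x) dx = -24/π^3 + 6/π.
LHS − RHS = -12/π + 48/π^3 ≠ 0, so the identity fails.
(For a valid weak derivative the identity must hold for EVERY test function, in particular this one. The failure shows v is NOT the weak derivative of u.)
Correct weak derivative would be u'(x) = 6*x**2.


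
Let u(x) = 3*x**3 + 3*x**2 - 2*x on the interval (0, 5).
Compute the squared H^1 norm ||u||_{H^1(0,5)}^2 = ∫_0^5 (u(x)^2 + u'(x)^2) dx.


||u||_{H^1}^2 = 4430120/21

The H^1 norm (squared) on an interval (0, L) is
  ||u||_{H^1}^2 = ∫_0^L u(x)^2 dx + ∫_0^L u'(x)^2 dx.
Compute u'(x) = 9*x**2 + 6*x - 2.
Then u(x)^2 = 9*x**6 + 18*x**5 - 3*x**4 - 12*x**3 + 4*x**2 and u'(x)^2 = 81*x**4 + 108*x**3 - 24*x + 4.
Integrate each monomial from 0 to 5 using ∫_0^5 c·x^n dx = c·5^(n+1)/(n+1):
  ∫_0^5 u(x)^2 dx = ∫_0^5 (9*x^6 + 18*x^5 - 3*x^4 - 12*x^3 + 4*x^2) dx. Term by term:
    ∫_0^5 9*x^6 dx = 703125/7;  ∫_0^5 18*x^5 dx = 46875;  ∫_0^5 -3*x^4 dx = -1875;
    ∫_0^5 -12*x^3 dx = -1875;  ∫_0^5 4*x^2 dx = 500/3.
  Sum: 703125/7 + 46875 − 1875 − 1875 + 500/3 = 3018500/21.
  ∫_0^5 u'(x)^2 dx = ∫_0^5 (81*x^4 + 108*x^3 - 24*x + 4) dx. Term by term:
    ∫_0^5 81*x^4 dx = 50625;  ∫_0^5 108*x^3 dx = 16875;  ∫_0^5 -24*x dx = -300;
    ∫_0^5 4 dx = 20.
  Sum: 50625 + 16875 − 300 + 20 = 67220.
Adding: ||u||_{H^1}^2 = 3018500/21 + 67220 = 4430120/21.


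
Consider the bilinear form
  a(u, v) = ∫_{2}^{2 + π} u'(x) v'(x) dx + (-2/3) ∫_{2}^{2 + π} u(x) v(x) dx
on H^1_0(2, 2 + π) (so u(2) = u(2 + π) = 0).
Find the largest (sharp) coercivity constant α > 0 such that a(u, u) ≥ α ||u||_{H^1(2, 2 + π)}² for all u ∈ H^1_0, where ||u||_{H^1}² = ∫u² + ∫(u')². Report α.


α = 1/6

Coercivity of a(·,·) on H^1_0(2, 2 + π) means a(u, u) ≥ α ||u||_{H^1}² for every u ∈ H^1_0.
The interval has length L = π, and Poincaré/coercivity depend only on L. Here a(u, u) = ∫(u')² + (-2/3)·∫u².
Here c = -2/3 < 0 with |c| < (π/L)² = 1, so coercivity still holds. The condition a(u,u) ≥ α||u||_{H^1}² reads (1−α)∫(u')² ≥ (α−c)∫u². Any admissible α is ≤ 1 (rapidly oscillating u have ∫u²/∫(u')² → 0), and α = 1 would force 0 ≥ (1−c)∫u², impossible since c < 1; so 1−α > 0. By the sharp Poincaré inequality on H^1_0 of an interval of length L, ∫(u')² ≥ (π/L)²∫u² with equality for the first sine mode sin(π(x−x₀)/L) (x₀ the left endpoint), so the inequality holds for all u iff (1−α)(π/L)² ≥ α − c, i.e. α ≤ ((π/L)² + c)/((π/L)² + 1) = (1 + c(L/π)²)/(1 + (L/π)²). (Direct route, valid since c ≤ 0: Poincaré gives c∫u² ≥ c(L/π)²∫(u')², so a(u,u) ≥ (1 + c(L/π)²)∫(u')², while ||u||_{H^1}² ≤ (1 + (L/π)²)∫(u')²; dividing yields the same α.) With (π/L)² = 1 and c = -2/3, the largest admissible constant is α = ((π/L)² + c)/((π/L)² + 1).
Simplifying, α = 1/6.


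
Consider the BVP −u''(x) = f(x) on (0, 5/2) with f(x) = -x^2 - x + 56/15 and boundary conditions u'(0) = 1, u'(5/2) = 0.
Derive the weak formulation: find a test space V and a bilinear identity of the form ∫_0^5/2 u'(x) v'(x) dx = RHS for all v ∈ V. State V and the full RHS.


V = H^1(0, 5/2) (v unrestricted at boundary; u is determined up to an additive constant); weak form: ∫_0^5/2 u'v' dx = ∫_0^5/2 (-x^2 - x + 56/15) v dx − v(0) for all v ∈ V.

Multiply both sides by a test function v and integrate from 0 to 5/2:
  ∫_0^5/2 −u''(x) v(x) dx = ∫_0^5/2 f(x) v(x) dx.
Integrate the LHS by parts once:
  ∫_0^5/2 −u'' v dx = −[u'(x) v(x)]_0^5/2 + ∫_0^5/2 u'(x) v'(x) dx.
Thus ∫_0^5/2 u'(x) v'(x) dx = ∫_0^5/2 f(x) v(x) dx + [u'(x) v(x)]_0^5/2.
Choose V so that boundary terms are either known or forced to vanish.
u has inhomogeneous Neumann u'(0) = 1, u'(5/2) = 0. [u' v]_0^5/2 = (0)·v(5/2) − (1)·v(0) = − v(0). Take V = H^1(0, 5/2); boundary term becomes part of RHS.
Weak formulation: find u (satisfying any essential BC) such that ∫_0^5/2 u'(x) v'(x) dx = ∫_0^5/2 f v dx − v(0) for all v ∈ V (Neumann data are natural BCs: they enter the RHS as boundary terms).
Substituting f(x) = -x^2 - x + 56/15, the right-hand side is ∫_0^5/2 (-x^2 - x + 56/15) v dx − v(0).
Compatibility check (pure Neumann): taking v ≡ 1 ∈ V gives 0 = ∫_0^5/2 f dx + (0) − (1), i.e. ∫_0^5/2 f dx must equal u'(0) − u'(5/2) = 1. Indeed ∫_0^5/2 (-x^2 - x + 56/15) dx = 1, so the data are compatible. The solution is then unique only up to an additive constant (fix it e.g. by requiring ∫_0^5/2 u dx = 0).


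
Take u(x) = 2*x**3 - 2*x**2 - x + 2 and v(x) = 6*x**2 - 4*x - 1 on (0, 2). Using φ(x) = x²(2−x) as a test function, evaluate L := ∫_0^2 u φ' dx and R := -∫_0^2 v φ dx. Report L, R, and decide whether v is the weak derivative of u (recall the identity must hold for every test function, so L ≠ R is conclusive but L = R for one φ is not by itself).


LHS = -76/15, RHS = -76/15. Yes, v = u' weakly.

u(x) = 2*x**3 - 2*x**2 - x + 2, classical derivative u'(x) = 6*x**2 - 4*x - 1.
φ(x) = x²(2−x), so φ'(x) = x*(4 - 3*x).
Note φ(0) = φ(2) = 0, so the boundary term u·φ vanishes.
LHS = ∫_0^2 u(x) φ'(x) dx = ∫_0^2 (-6*x^5 + 14*x^4 - 5*x^3 - 10*x^2 + 8*x) dx. Term by term:
  ∫_0^2 -6*x^5 dx = -64;  ∫_0^2 14*x^4 dx = 448/5;  ∫_0^2 -5*x^3 dx = -20;
  ∫_0^2 -10*x^2 dx = -80/3;  ∫_0^2 8*x dx = 16.
Sum: -64 + 448/5 − 20 − 80/3 + 16 = -76/15.
So LHS = -76/15.
∫_0^2 v(x) φ(x) dx = ∫_0^2 (-6*x^5 + 16*x^4 - 7*x^3 - 2*x^2) dx. Term by term:
  ∫_0^2 -6*x^5 dx = -64;  ∫_0^2 16*x^4 dx = 512/5;  ∫_0^2 -7*x^3 dx = -28;
  ∫_0^2 -2*x^2 dx = -16/3.
Sum: -64 + 512/5 − 28 − 16/3 = 76/15.
So RHS = -∫_0^2 v(x) φ(x) dx = -76/15.
LHS = RHS, so the identity holds for this test φ.
Moreover u is smooth here and v(x) = u'(x) = 6*x**2 - 4*x - 1 pointwise, so the identity holds for every test function. Hence v is the weak derivative of u.


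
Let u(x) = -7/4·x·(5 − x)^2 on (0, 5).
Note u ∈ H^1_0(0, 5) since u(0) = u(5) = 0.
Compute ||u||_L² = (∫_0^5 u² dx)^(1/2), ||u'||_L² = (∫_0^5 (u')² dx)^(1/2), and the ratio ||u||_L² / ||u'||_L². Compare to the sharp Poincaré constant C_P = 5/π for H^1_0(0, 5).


||u||_L² / ||u'||_L² = 5*sqrt(14)/14 < C_P = 5/π.

u(x) = -7/4·x·(5 − x)^2, so u'(x) = -21*x^2/4 + 35*x - 175/4.
u(x) = -7/4·x·(5 − x)^2 vanishes at x = 0 and x = 5, so u ∈ H^1_0(0, 5). Differentiate via the product rule and integrate the resulting polynomials term by term.
  ∫_0^5 u² dx = ∫_0^5 (49*x^6/16 - 245*x^5/4 + 3675*x^4/8 - 6125*x^3/4 + 30625*x^2/16) dx. Term by term:
    ∫_0^5 49*x^6/16 dx = 546875/16;  ∫_0^5 -245*x^5/4 dx = -3828125/24;  ∫_0^5 3675*x^4/8 dx = 2296875/8;
    ∫_0^5 -6125*x^3/4 dx = -3828125/16;  ∫_0^5 30625*x^2/16 dx = 3828125/48.
  Sum: 546875/16 − 3828125/24 + 2296875/8 − 3828125/16 + 3828125/48 = 109375/48.
  ∫_0^5 (u')² dx = ∫_0^5 (441*x^4/16 - 735*x^3/2 + 13475*x^2/8 - 6125*x/2 + 30625/16) dx. Term by term:
    ∫_0^5 441*x^4/16 dx = 275625/16;  ∫_0^5 -735*x^3/2 dx = -459375/8;  ∫_0^5 13475*x^2/8 dx = 1684375/24;
    ∫_0^5 -6125*x/2 dx = -153125/4;  ∫_0^5 30625/16 dx = 153125/16.
  Sum: 275625/16 − 459375/8 + 1684375/24 − 153125/4 + 153125/16 = 30625/24.
∫_0^5 u² dx = 109375/48, so ||u||_L² = 125*sqrt(21)/12.
∫_0^5 (u')² dx = 30625/24, so ||u'||_L² = 175*sqrt(6)/12.
Ratio ||u||_L² / ||u'||_L² = 5*sqrt(14)/14.
Sharp Poincaré constant on H^1_0(0, 5) is C_P = L/π = 5/π, achieved by sin(π/5·x).
A polynomial bump cannot attain the sharp Poincaré constant (only the first sine eigenfunction does), so the ratio is strictly less than C_P, consistent with ||u||_L² ≤ C_P ||u'||_L².


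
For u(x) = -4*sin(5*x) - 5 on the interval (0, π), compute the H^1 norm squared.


||u||_{H^1(0,π)}^2 = 16 + 233*π

u'(x) = -20*cos(5*x).
Expand u² and (u')² and integrate term by term on (0, π), using: for integers n ≥ 1, ∫_0^π sin²(nx) dx = ∫_0^π cos²(nx) dx = π/2; for n ≠ n', ∫_0^π sin(nx)sin(n'x) dx = ∫_0^π cos(nx)cos(n'x) dx = 0; and by product-to-sum, ∫_0^π sin(nx)cos(n'x) dx = ½∫_0^π [sin((n+n')x) + sin((n−n')x)] dx, which is 0 when n+n' is even and 2n/(n²−n'²) when n+n' is odd (it need not vanish on (0, π)). For the constant mode: ∫_0^π 1 dx = π, ∫_0^π cos(nx) dx = 0, ∫_0^π sin(nx) dx = (1−(−1)^n)/n.
  u² squared terms: (-5)²·∫1 dx = 25·π = 25*π;  (-4)²·∫sin(5x)² dx = 16·π/2 = 8*π.
  u² cross terms: 2·(-5)·(-4)·∫1·sin(5x) dx = 40·(2/5) = 16.
  So ∫_0^π u² dx = 25*π + 8*π + 16 = 16 + 33*π.
  (u')² squared terms: (-20)²·∫cos(5x)² dx = 400·π/2 = 200*π.
  So ∫_0^π (u')² dx = 200*π.
||u||_{H^1}^2 = (16 + 33*π) + (200*π) = 16 + 233*π.


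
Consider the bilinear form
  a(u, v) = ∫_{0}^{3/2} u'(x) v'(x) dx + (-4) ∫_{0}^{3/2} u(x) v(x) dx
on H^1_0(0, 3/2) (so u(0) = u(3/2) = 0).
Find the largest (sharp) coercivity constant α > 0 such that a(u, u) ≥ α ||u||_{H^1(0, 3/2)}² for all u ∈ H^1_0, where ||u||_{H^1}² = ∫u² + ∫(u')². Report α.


α = 4*(-9 + π^2)/(9 + 4*π^2)

Coercivity of a(·,·) on H^1_0(0, 3/2) means a(u, u) ≥ α ||u||_{H^1}² for every u ∈ H^1_0.
The interval has length L = 3/2, and Poincaré/coercivity depend only on L. Here a(u, u) = ∫(u')² + (-4)·∫u².
Here c = -4 < 0 with |c| < (π/L)² = 4*π^2/9, so coercivity still holds. The condition a(u,u) ≥ α||u||_{H^1}² reads (1−α)∫(u')² ≥ (α−c)∫u². Any admissible α is ≤ 1 (rapidly oscillating u have ∫u²/∫(u')² → 0), and α = 1 would force 0 ≥ (1−c)∫u², impossible since c < 1; so 1−α > 0. By the sharp Poincaré inequality on H^1_0 of an interval of length L, ∫(u')² ≥ (π/L)²∫u² with equality for the first sine mode sin(π(x−x₀)/L) (x₀ the left endpoint), so the inequality holds for all u iff (1−α)(π/L)² ≥ α − c, i.e. α ≤ ((π/L)² + c)/((π/L)² + 1) = (1 + c(L/π)²)/(1 + (L/π)²). (Direct route, valid since c ≤ 0: Poincaré gives c∫u² ≥ c(L/π)²∫(u')², so a(u,u) ≥ (1 + c(L/π)²)∫(u')², while ||u||_{H^1}² ≤ (1 + (L/π)²)∫(u')²; dividing yields the same α.) With (π/L)² = 4*π^2/9 and c = -4, the largest admissible constant is α = ((π/L)² + c)/((π/L)² + 1).
Simplifying, α = 4*(-9 + π^2)/(9 + 4*π^2).


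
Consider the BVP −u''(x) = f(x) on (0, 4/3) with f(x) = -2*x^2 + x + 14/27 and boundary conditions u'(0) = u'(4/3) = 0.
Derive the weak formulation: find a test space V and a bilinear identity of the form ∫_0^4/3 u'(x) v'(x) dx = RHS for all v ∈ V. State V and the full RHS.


V = H^1(0, 4/3) (no boundary constraint on v; u is determined up to an additive constant); weak form: ∫_0^4/3 u'v' dx = ∫_0^4/3 (-2*x^2 + x + 14/27) v dx for all v ∈ V.

Multiply both sides by a test function v and integrate from 0 to 4/3:
  ∫_0^4/3 −u''(x) v(x) dx = ∫_0^4/3 f(x) v(x) dx.
Integrate the LHS by parts once:
  ∫_0^4/3 −u'' v dx = −[u'(x) v(x)]_0^4/3 + ∫_0^4/3 u'(x) v'(x) dx.
Thus ∫_0^4/3 u'(x) v'(x) dx = ∫_0^4/3 f(x) v(x) dx + [u'(x) v(x)]_0^4/3.
Choose V so that boundary terms are either known or forced to vanish.
u has homogeneous Neumann: u'(0) = u'(4/3) = 0. So [u' v]_0^4/3 = 0·v(4/3) − 0·v(0) = 0 for any v; take V = H^1(0, 4/3).
Weak formulation: find u (satisfying any essential BC) such that ∫_0^4/3 u'(x) v'(x) dx = ∫_0^4/3 f v dx for all v ∈ V (homogeneous Neumann, so boundary terms vanish).
Substituting f(x) = -2*x^2 + x + 14/27, the right-hand side is ∫_0^4/3 (-2*x^2 + x + 14/27) v dx.
Compatibility check (pure Neumann): taking v ≡ 1 ∈ V gives 0 = ∫_0^4/3 f dx + (0) − (0), i.e. ∫_0^4/3 f dx must equal u'(0) − u'(4/3) = 0. Indeed ∫_0^4/3 (-2*x^2 + x + 14/27) dx = 0, so the data are compatible. The solution is then unique only up to an additive constant (fix it e.g. by requiring ∫_0^4/3 u dx = 0).


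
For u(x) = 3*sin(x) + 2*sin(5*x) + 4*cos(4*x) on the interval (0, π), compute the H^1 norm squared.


||u||_{H^1(0,π)}^2 = 11152/45 + 197*π

u'(x) = -16*sin(4*x) + 3*cos(x) + 10*cos(5*x).
Expand u² and (u')² and integrate term by term on (0, π), using: for integers n ≥ 1, ∫_0^π sin²(nx) dx = ∫_0^π cos²(nx) dx = π/2; for n ≠ n', ∫_0^π sin(nx)sin(n'x) dx = ∫_0^π cos(nx)cos(n'x) dx = 0; and by product-to-sum, ∫_0^π sin(nx)cos(n'x) dx = ½∫_0^π [sin((n+n')x) + sin((n−n')x)] dx, which is 0 when n+n' is even and 2n/(n²−n'²) when n+n' is odd (it need not vanish on (0, π)).
  u² squared terms: (2)²·∫sin(5x)² dx = 4·π/2 = 2*π;  (3)²·∫sin(x)² dx = 9·π/2 = 9*π/2;  (4)²·∫cos(4x)² dx = 16·π/2 = 8*π.
  u² cross terms: 2·(2)·(3)·∫sin(5x)·sin(x) dx = 12·(0) = 0;  2·(2)·(4)·∫sin(5x)·cos(4x) dx = 16·(10/9) = 160/9;  2·(3)·(4)·∫sin(x)·cos(4x) dx = 24·(-2/15) = -16/5.
  So ∫_0^π u² dx = 2*π + 9*π/2 + 8*π + 0 + 160/9 − 16/5 = 656/45 + 29*π/2.
  (u')² squared terms: (-16)²·∫sin(4x)² dx = 256·π/2 = 128*π;  (3)²·∫cos(x)² dx = 9·π/2 = 9*π/2;  (10)²·∫cos(5x)² dx = 100·π/2 = 50*π.
  (u')² cross terms: 2·(-16)·(3)·∫sin(4x)·cos(x) dx = -96·(8/15) = -256/5;  2·(-16)·(10)·∫sin(4x)·cos(5x) dx = -320·(-8/9) = 2560/9;  2·(3)·(10)·∫cos(x)·cos(5x) dx = 60·(0) = 0.
  So ∫_0^π (u')² dx = 128*π + 9*π/2 + 50*π − 256/5 + 2560/9 + 0 = 10496/45 + 365*π/2.
||u||_{H^1}^2 = (656/45 + 29*π/2) + (10496/45 + 365*π/2) = 11152/45 + 197*π.


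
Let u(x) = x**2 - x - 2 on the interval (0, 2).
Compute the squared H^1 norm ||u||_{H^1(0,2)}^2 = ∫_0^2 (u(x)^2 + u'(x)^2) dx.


||u||_{H^1}^2 = 166/15

The H^1 norm (squared) on an interval (0, L) is
  ||u||_{H^1}^2 = ∫_0^L u(x)^2 dx + ∫_0^L u'(x)^2 dx.
Compute u'(x) = 2*x - 1.
Then u(x)^2 = x**4 - 2*x**3 - 3*x**2 + 4*x + 4 and u'(x)^2 = 4*x**2 - 4*x + 1.
Integrate each monomial from 0 to 2 using ∫_0^2 c·x^n dx = c·2^(n+1)/(n+1):
  ∫_0^2 u(x)^2 dx = ∫_0^2 (x^4 - 2*x^3 - 3*x^2 + 4*x + 4) dx. Term by term:
    ∫_0^2 x^4 dx = 32/5;  ∫_0^2 -2*x^3 dx = -8;  ∫_0^2 -3*x^2 dx = -8;
    ∫_0^2 4*x dx = 8;  ∫_0^2 4 dx = 8.
  Sum: 32/5 − 8 − 8 + 8 + 8 = 32/5.
  ∫_0^2 u'(x)^2 dx = ∫_0^2 (4*x^2 - 4*x + 1) dx. Term by term:
    ∫_0^2 4*x^2 dx = 32/3;  ∫_0^2 -4*x dx = -8;  ∫_0^2 1 dx = 2.
  Sum: 32/3 − 8 + 2 = 14/3.
Adding: ||u||_{H^1}^2 = 32/5 + 14/3 = 166/15.


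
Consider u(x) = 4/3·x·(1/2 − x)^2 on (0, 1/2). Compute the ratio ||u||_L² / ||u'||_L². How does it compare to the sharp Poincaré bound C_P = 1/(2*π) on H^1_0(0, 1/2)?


||u||_L² / ||u'||_L² = sqrt(14)/28 < C_P = 1/(2*π).

u(x) = 4/3·x·(1/2 − x)^2, so u'(x) = 4*x^2 - 8*x/3 + 1/3.
u(x) = 4/3·x·(1/2 − x)^2 vanishes at x = 0 and x = 1/2, so u ∈ H^1_0(0, 1/2). Differentiate via the product rule and integrate the resulting polynomials term by term.
  ∫_0^1/2 u² dx = ∫_0^1/2 (16*x^6/9 - 32*x^5/9 + 8*x^4/3 - 8*x^3/9 + x^2/9) dx. Term by term:
    ∫_0^1/2 16*x^6/9 dx = 1/504;  ∫_0^1/2 -32*x^5/9 dx = -1/108;  ∫_0^1/2 8*x^4/3 dx = 1/60;
    ∫_0^1/2 -8*x^3/9 dx = -1/72;  ∫_0^1/2 x^2/9 dx = 1/216.
  Sum: 1/504 − 1/108 + 1/60 − 1/72 + 1/216 = 1/7560.
  ∫_0^1/2 (u')² dx = ∫_0^1/2 (16*x^4 - 64*x^3/3 + 88*x^2/9 - 16*x/9 + 1/9) dx. Term by term:
    ∫_0^1/2 16*x^4 dx = 1/10;  ∫_0^1/2 -64*x^3/3 dx = -1/3;  ∫_0^1/2 88*x^2/9 dx = 11/27;
    ∫_0^1/2 -16*x/9 dx = -2/9;  ∫_0^1/2 1/9 dx = 1/18.
  Sum: 1/10 − 1/3 + 11/27 − 2/9 + 1/18 = 1/135.
∫_0^1/2 u² dx = 1/7560, so ||u||_L² = sqrt(210)/1260.
∫_0^1/2 (u')² dx = 1/135, so ||u'||_L² = sqrt(15)/45.
Ratio ||u||_L² / ||u'||_L² = sqrt(14)/28.
Sharp Poincaré constant on H^1_0(0, 1/2) is C_P = L/π = 1/(2*π), achieved by sin(2*π·x).
A polynomial bump cannot attain the sharp Poincaré constant (only the first sine eigenfunction does), so the ratio is strictly less than C_P, consistent with ||u||_L² ≤ C_P ||u'||_L².


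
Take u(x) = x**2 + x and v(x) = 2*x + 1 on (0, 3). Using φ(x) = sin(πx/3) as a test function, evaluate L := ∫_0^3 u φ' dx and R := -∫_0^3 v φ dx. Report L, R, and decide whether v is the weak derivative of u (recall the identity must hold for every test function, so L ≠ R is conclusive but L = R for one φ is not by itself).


LHS = -24/π, RHS = -24/π. Yes, v = u' weakly.

u(x) = x**2 + x, classical derivative u'(x) = 2*x + 1.
φ(x) = sin(πx/3), so φ'(x) = π*cos(π*x/3)/3.
Note φ(0) = φ(3) = 0, so the boundary term u·φ vanishes.
LHS = ∫_0^3 u(x) φ'(x) dx = ∫_0^3 (π*x^2*cos(π*x/3)/3 + π*x*cos(π*x/3)/3) dx. Term by term:
  ∫_0^3 π*x*cos(π*x/3)/3 dx = -6/π;  ∫_0^3 π*x^2*cos(π*x/3)/3 dx = -18/π.
Sum: -6/π − 18/π = -24/π.
So LHS = -24/π.
∫_0^3 v(x) φ(x) dx = ∫_0^3 (2*x*sin(π*x/3) + sin(π*x/3)) dx. Term by term:
  ∫_0^3 2*x*sin(π*x/3) dx = 18/π;  ∫_0^3 sin(π*x/3) dx = 6/π.
Sum: 18/π + 6/π = 24/π.
So RHS = -∫_0^3 v(x) φ(x) dx = -24/π.
LHS = RHS, so the identity holds for this test φ.
Moreover u is smooth here and v(x) = u'(x) = 2*x + 1 pointwise, so the identity holds for every test function. Hence v is the weak derivative of u.


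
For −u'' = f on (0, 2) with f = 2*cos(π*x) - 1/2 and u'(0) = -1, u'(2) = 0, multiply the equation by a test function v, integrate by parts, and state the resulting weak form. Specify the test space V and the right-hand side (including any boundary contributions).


V = H^1(0, 2) (v unrestricted at boundary; u is determined up to an additive constant); weak form: ∫_0^2 u'v' dx = ∫_0^2 (2*cos(π*x) - 1/2) v dx + v(0) for all v ∈ V.

Multiply both sides by a test function v and integrate from 0 to 2:
  ∫_0^2 −u''(x) v(x) dx = ∫_0^2 f(x) v(x) dx.
Integrate the LHS by parts once:
  ∫_0^2 −u'' v dx = −[u'(x) v(x)]_0^2 + ∫_0^2 u'(x) v'(x) dx.
Thus ∫_0^2 u'(x) v'(x) dx = ∫_0^2 f(x) v(x) dx + [u'(x) v(x)]_0^2.
Choose V so that boundary terms are either known or forced to vanish.
u has inhomogeneous Neumann u'(0) = -1, u'(2) = 0. [u' v]_0^2 = (0)·v(2) − (-1)·v(0) = v(0). Take V = H^1(0, 2); boundary term becomes part of RHS.
Weak formulation: find u (satisfying any essential BC) such that ∫_0^2 u'(x) v'(x) dx = ∫_0^2 f v dx + v(0) for all v ∈ V (Neumann data are natural BCs: they enter the RHS as boundary terms).
Substituting f(x) = 2*cos(π*x) - 1/2, the right-hand side is ∫_0^2 (2*cos(π*x) - 1/2) v dx + v(0).
Compatibility check (pure Neumann): taking v ≡ 1 ∈ V gives 0 = ∫_0^2 f dx + (0) − (-1), i.e. ∫_0^2 f dx must equal u'(0) − u'(2) = -1. Indeed ∫_0^2 (2*cos(π*x) - 1/2) dx = -1, so the data are compatible. The solution is then unique only up to an additive constant (fix it e.g. by requiring ∫_0^2 u dx = 0).


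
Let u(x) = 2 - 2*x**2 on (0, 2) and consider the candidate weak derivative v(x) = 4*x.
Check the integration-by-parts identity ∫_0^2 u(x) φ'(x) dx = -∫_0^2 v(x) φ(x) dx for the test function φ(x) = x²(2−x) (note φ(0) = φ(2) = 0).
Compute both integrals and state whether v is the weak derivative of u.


LHS = 32/5, RHS = -32/5. No, v is not the weak derivative of u.

u(x) = 2 - 2*x**2, classical derivative u'(x) = -4*x.
φ(x) = x²(2−x), so φ'(x) = x*(4 - 3*x).
Note φ(0) = φ(2) = 0, so the boundary term u·φ vanishes.
LHS = ∫_0^2 u(x) φ'(x) dx = ∫_0^2 (6*x^4 - 8*x^3 - 6*x^2 + 8*x) dx. Term by term:
  ∫_0^2 6*x^4 dx = 192/5;  ∫_0^2 -8*x^3 dx = -32;  ∫_0^2 -6*x^2 dx = -16;
  ∫_0^2 8*x dx = 16.
Sum: 192/5 − 32 − 16 + 16 = 32/5.
So LHS = 32/5.
∫_0^2 v(x) φ(x) dx = ∫_0^2 (-4*x^4 + 8*x^3) dx. Term by term:
  ∫_0^2 -4*x^4 dx = -128/5;  ∫_0^2 8*x^3 dx = 32.
Sum: -128/5 + 32 = 32/5.
So RHS = -∫_0^2 v(x) φ(x) dx = -32/5.
LHS − RHS = 64/5 ≠ 0, so the identity fails.
(For a valid weak derivative the identity must hold for EVERY test function, in particular this one. The failure shows v is NOT the weak derivative of u.)
Correct weak derivative would be u'(x) = -4*x.


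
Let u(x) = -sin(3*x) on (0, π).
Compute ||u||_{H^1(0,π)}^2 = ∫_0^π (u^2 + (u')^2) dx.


||u||_{H^1(0,π)}^2 = 5*π

u'(x) = -3*cos(3*x).
Expand u² and (u')² and integrate term by term on (0, π), using: for integers n ≥ 1, ∫_0^π sin²(nx) dx = ∫_0^π cos²(nx) dx = π/2; for n ≠ n', ∫_0^π sin(nx)sin(n'x) dx = ∫_0^π cos(nx)cos(n'x) dx = 0; and by product-to-sum, ∫_0^π sin(nx)cos(n'x) dx = ½∫_0^π [sin((n+n')x) + sin((n−n')x)] dx, which is 0 when n+n' is even and 2n/(n²−n'²) when n+n' is odd (it need not vanish on (0, π)).
  u² squared terms: (-1)²·∫sin(3x)² dx = 1·π/2 = π/2.
  So ∫_0^π u² dx = π/2.
  (u')² squared terms: (-3)²·∫cos(3x)² dx = 9·π/2 = 9*π/2.
  So ∫_0^π (u')² dx = 9*π/2.
||u||_{H^1}^2 = (π/2) + (9*π/2) = 5*π.


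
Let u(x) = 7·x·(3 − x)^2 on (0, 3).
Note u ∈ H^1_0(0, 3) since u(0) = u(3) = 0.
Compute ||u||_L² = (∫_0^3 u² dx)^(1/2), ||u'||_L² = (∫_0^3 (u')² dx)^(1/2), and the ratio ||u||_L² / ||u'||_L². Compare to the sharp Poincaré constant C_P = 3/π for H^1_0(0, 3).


||u||_L² / ||u'||_L² = 3*sqrt(14)/14 < C_P = 3/π.

u(x) = 7·x·(3 − x)^2, so u'(x) = 21*(x - 3)*(x - 1).
u(x) = 7·x·(3 − x)^2 vanishes at x = 0 and x = 3, so u ∈ H^1_0(0, 3). Differentiate via the product rule and integrate the resulting polynomials term by term.
  ∫_0^3 u² dx = ∫_0^3 (49*x^6 - 588*x^5 + 2646*x^4 - 5292*x^3 + 3969*x^2) dx. Term by term:
    ∫_0^3 49*x^6 dx = 15309;  ∫_0^3 -588*x^5 dx = -71442;  ∫_0^3 2646*x^4 dx = 642978/5;
    ∫_0^3 -5292*x^3 dx = -107163;  ∫_0^3 3969*x^2 dx = 35721.
  Sum: 15309 − 71442 + 642978/5 − 107163 + 35721 = 5103/5.
  ∫_0^3 (u')² dx = ∫_0^3 (441*x^4 - 3528*x^3 + 9702*x^2 - 10584*x + 3969) dx. Term by term:
    ∫_0^3 441*x^4 dx = 107163/5;  ∫_0^3 -3528*x^3 dx = -71442;  ∫_0^3 9702*x^2 dx = 87318;
    ∫_0^3 -10584*x dx = -47628;  ∫_0^3 3969 dx = 11907.
  Sum: 107163/5 − 71442 + 87318 − 47628 + 11907 = 7938/5.
∫_0^3 u² dx = 5103/5, so ||u||_L² = 27*sqrt(35)/5.
∫_0^3 (u')² dx = 7938/5, so ||u'||_L² = 63*sqrt(10)/5.
Ratio ||u||_L² / ||u'||_L² = 3*sqrt(14)/14.
Sharp Poincaré constant on H^1_0(0, 3) is C_P = L/π = 3/π, achieved by sin(π/3·x).
A polynomial bump cannot attain the sharp Poincaré constant (only the first sine eigenfunction does), so the ratio is strictly less than C_P, consistent with ||u||_L² ≤ C_P ||u'||_L².


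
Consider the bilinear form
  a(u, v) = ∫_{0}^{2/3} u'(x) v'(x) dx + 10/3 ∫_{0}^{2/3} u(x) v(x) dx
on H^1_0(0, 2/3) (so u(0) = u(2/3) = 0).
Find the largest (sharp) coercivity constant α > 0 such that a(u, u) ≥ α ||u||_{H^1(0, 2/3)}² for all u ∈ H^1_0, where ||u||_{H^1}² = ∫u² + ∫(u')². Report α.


α = 1

Coercivity of a(·,·) on H^1_0(0, 2/3) means a(u, u) ≥ α ||u||_{H^1}² for every u ∈ H^1_0.
The interval has length L = 2/3, and Poincaré/coercivity depend only on L. Here a(u, u) = ∫(u')² + (10/3)·∫u².
Here c = 10/3 ≥ 1, so a(u,u) = ∫(u')² + c∫u² ≥ ∫(u')² + ∫u² = ||u||_{H^1}², i.e. α = 1 works. No larger α is possible: a(u,u) ≥ α||u||_{H^1}² means (1−α)∫(u')² ≥ (α−c)∫u², and for the modes u_n = sin(nπ(x−x₀)/L) (x₀ the left endpoint) one has ∫u_n²/∫(u_n')² = (L/(nπ))² → 0, so a(u_n,u_n)/||u_n||_{H^1}² → 1. Hence the optimal constant is α = 1.
Therefore α = 1.


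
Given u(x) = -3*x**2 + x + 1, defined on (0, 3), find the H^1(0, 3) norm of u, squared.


||u||_{H^1}^2 = 5559/10

The H^1 norm (squared) on an interval (0, L) is
  ||u||_{H^1}^2 = ∫_0^L u(x)^2 dx + ∫_0^L u'(x)^2 dx.
Compute u'(x) = 1 - 6*x.
Then u(x)^2 = 9*x**4 - 6*x**3 - 5*x**2 + 2*x + 1 and u'(x)^2 = 36*x**2 - 12*x + 1.
Integrate each monomial from 0 to 3 using ∫_0^3 c·x^n dx = c·3^(n+1)/(n+1):
  ∫_0^3 u(x)^2 dx = ∫_0^3 (9*x^4 - 6*x^3 - 5*x^2 + 2*x + 1) dx. Term by term:
    ∫_0^3 9*x^4 dx = 2187/5;  ∫_0^3 -6*x^3 dx = -243/2;  ∫_0^3 -5*x^2 dx = -45;
    ∫_0^3 2*x dx = 9;  ∫_0^3 1 dx = 3.
  Sum: 2187/5 − 243/2 − 45 + 9 + 3 = 2829/10.
  ∫_0^3 u'(x)^2 dx = ∫_0^3 (36*x^2 - 12*x + 1) dx. Term by term:
    ∫_0^3 36*x^2 dx = 324;  ∫_0^3 -12*x dx = -54;  ∫_0^3 1 dx = 3.
  Sum: 324 − 54 + 3 = 273.
Adding: ||u||_{H^1}^2 = 2829/10 + 273 = 5559/10.


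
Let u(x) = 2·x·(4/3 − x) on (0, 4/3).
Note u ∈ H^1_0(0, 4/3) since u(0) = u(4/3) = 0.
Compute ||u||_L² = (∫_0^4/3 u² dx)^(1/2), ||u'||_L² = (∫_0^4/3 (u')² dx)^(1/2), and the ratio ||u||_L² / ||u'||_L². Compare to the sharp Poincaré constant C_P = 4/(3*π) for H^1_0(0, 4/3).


||u||_L² / ||u'||_L² = 2*sqrt(10)/15 < C_P = 4/(3*π).

u(x) = 2·x·(4/3 − x), so u'(x) = 8/3 - 4*x.
u(x) = 2·x·(4/3 − x) vanishes at x = 0 and x = 4/3, so u ∈ H^1_0(0, 4/3). Differentiate via the product rule and integrate the resulting polynomials term by term.
  ∫_0^4/3 u² dx = ∫_0^4/3 (4*x^4 - 32*x^3/3 + 64*x^2/9) dx. Term by term:
    ∫_0^4/3 4*x^4 dx = 4096/1215;  ∫_0^4/3 -32*x^3/3 dx = -2048/243;  ∫_0^4/3 64*x^2/9 dx = 4096/729.
  Sum: 4096/1215 − 2048/243 + 4096/729 = 2048/3645.
  ∫_0^4/3 (u')² dx = ∫_0^4/3 (16*x^2 - 64*x/3 + 64/9) dx. Term by term:
    ∫_0^4/3 16*x^2 dx = 1024/81;  ∫_0^4/3 -64*x/3 dx = -512/27;  ∫_0^4/3 64/9 dx = 256/27.
  Sum: 1024/81 − 512/27 + 256/27 = 256/81.
∫_0^4/3 u² dx = 2048/3645, so ||u||_L² = 32*sqrt(10)/135.
∫_0^4/3 (u')² dx = 256/81, so ||u'||_L² = 16/9.
Ratio ||u||_L² / ||u'||_L² = 2*sqrt(10)/15.
Sharp Poincaré constant on H^1_0(0, 4/3) is C_P = L/π = 4/(3*π), achieved by sin(3*π/4·x).
A polynomial bump cannot attain the sharp Poincaré constant (only the first sine eigenfunction does), so the ratio is strictly less than C_P, consistent with ||u||_L² ≤ C_P ||u'||_L².


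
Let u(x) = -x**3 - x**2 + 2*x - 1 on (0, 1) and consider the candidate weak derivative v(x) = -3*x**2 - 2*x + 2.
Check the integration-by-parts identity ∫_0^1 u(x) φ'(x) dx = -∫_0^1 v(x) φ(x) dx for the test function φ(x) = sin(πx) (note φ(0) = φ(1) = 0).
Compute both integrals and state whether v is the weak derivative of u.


LHS = (-12 + π^2)/π^3, RHS = (-12 + π^2)/π^3. Yes, v = u' weakly.

u(x) = -x**3 - x**2 + 2*x - 1, classical derivative u'(x) = -3*x**2 - 2*x + 2.
φ(x) = sin(πx), so φ'(x) = π*cos(π*x).
Note φ(0) = φ(1) = 0, so the boundary term u·φ vanishes.
LHS = ∫_0^1 u(x) φ'(x) dx = ∫_0^1 (-π*x^3*cos(π*x) - π*x^2*cos(π*x) + 2*π*x*cos(π*x) - π*cos(π*x)) dx. Term by term:
  ∫_0^1 -π*cos(π*x) dx = 0;  ∫_0^1 -π*x^2*cos(π*x) dx = 2/π;  ∫_0^1 -π*x^3*cos(π*x) dx = -12/π^3 + 3/π;
  ∫_0^1 2*π*x*cos(π*x) dx = -4/π.
Sum: 0 + 2/π + -12/π^3 + 3/π − 4/π = (-12 + π^2)/π^3.
So LHS = (-12 + π^2)/π^3.
∫_0^1 v(x) φ(x) dx = ∫_0^1 (-3*x^2*sin(π*x) - 2*x*sin(π*x) + 2*sin(π*x)) dx. Term by term:
  ∫_0^1 2*sin(π*x) dx = 4/π;  ∫_0^1 -3*x^2*sin(π*x) dx = -3/π + 12/π^3;  ∫_0^1 -2*x*sin(π*x) dx = -2/π.
Sum: 4/π + -3/π + 12/π^3 − 2/π = (12 - π^2)/π^3.
So RHS = -∫_0^1 v(x) φ(x) dx = (-12 + π^2)/π^3.
LHS = RHS, so the identity holds for this test φ.
Moreover u is smooth here and v(x) = u'(x) = -3*x**2 - 2*x + 2 pointwise, so the identity holds for every test function. Hence v is the weak derivative of u.


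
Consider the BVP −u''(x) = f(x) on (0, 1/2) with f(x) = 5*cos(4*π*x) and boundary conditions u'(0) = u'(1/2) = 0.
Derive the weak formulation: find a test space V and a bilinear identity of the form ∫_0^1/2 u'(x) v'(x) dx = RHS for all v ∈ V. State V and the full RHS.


V = H^1(0, 1/2) (no boundary constraint on v; u is determined up to an additive constant); weak form: ∫_0^1/2 u'v' dx = ∫_0^1/2 (5*cos(4*π*x)) v dx for all v ∈ V.

Multiply both sides by a test function v and integrate from 0 to 1/2:
  ∫_0^1/2 −u''(x) v(x) dx = ∫_0^1/2 f(x) v(x) dx.
Integrate the LHS by parts once:
  ∫_0^1/2 −u'' v dx = −[u'(x) v(x)]_0^1/2 + ∫_0^1/2 u'(x) v'(x) dx.
Thus ∫_0^1/2 u'(x) v'(x) dx = ∫_0^1/2 f(x) v(x) dx + [u'(x) v(x)]_0^1/2.
Choose V so that boundary terms are either known or forced to vanish.
u has homogeneous Neumann: u'(0) = u'(1/2) = 0. So [u' v]_0^1/2 = 0·v(1/2) − 0·v(0) = 0 for any v; take V = H^1(0, 1/2).
Weak formulation: find u (satisfying any essential BC) such that ∫_0^1/2 u'(x) v'(x) dx = ∫_0^1/2 f v dx for all v ∈ V (homogeneous Neumann, so boundary terms vanish).
Substituting f(x) = 5*cos(4*π*x), the right-hand side is ∫_0^1/2 (5*cos(4*π*x)) v dx.
Compatibility check (pure Neumann): taking v ≡ 1 ∈ V gives 0 = ∫_0^1/2 f dx + (0) − (0), i.e. ∫_0^1/2 f dx must equal u'(0) − u'(1/2) = 0. Indeed ∫_0^1/2 (5*cos(4*π*x)) dx = 0, so the data are compatible. The solution is then unique only up to an additive constant (fix it e.g. by requiring ∫_0^1/2 u dx = 0).


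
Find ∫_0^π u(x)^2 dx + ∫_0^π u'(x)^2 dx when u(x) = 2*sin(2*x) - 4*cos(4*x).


||u||_{H^1(0,π)}^2 = 146*π

u'(x) = 16*sin(4*x) + 4*cos(2*x).
Expand u² and (u')² and integrate term by term on (0, π), using: for integers n ≥ 1, ∫_0^π sin²(nx) dx = ∫_0^π cos²(nx) dx = π/2; for n ≠ n', ∫_0^π sin(nx)sin(n'x) dx = ∫_0^π cos(nx)cos(n'x) dx = 0; and by product-to-sum, ∫_0^π sin(nx)cos(n'x) dx = ½∫_0^π [sin((n+n')x) + sin((n−n')x)] dx, which is 0 when n+n' is even and 2n/(n²−n'²) when n+n' is odd (it need not vanish on (0, π)).
  u² squared terms: (-4)²·∫cos(4x)² dx = 16·π/2 = 8*π;  (2)²·∫sin(2x)² dx = 4·π/2 = 2*π.
  u² cross terms: 2·(-4)·(2)·∫cos(4x)·sin(2x) dx = -16·(0) = 0.
  So ∫_0^π u² dx = 8*π + 2*π + 0 = 10*π.
  (u')² squared terms: (4)²·∫cos(2x)² dx = 16·π/2 = 8*π;  (16)²·∫sin(4x)² dx = 256·π/2 = 128*π.
  (u')² cross terms: 2·(4)·(16)·∫cos(2x)·sin(4x) dx = 128·(0) = 0.
  So ∫_0^π (u')² dx = 8*π + 128*π + 0 = 136*π.
||u||_{H^1}^2 = (10*π) + (136*π) = 146*π.


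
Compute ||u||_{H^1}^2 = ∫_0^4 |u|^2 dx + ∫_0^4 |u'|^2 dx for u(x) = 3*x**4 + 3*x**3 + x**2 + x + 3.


||u||_{H^1}^2 = 102353656/105

The H^1 norm (squared) on an interval (0, L) is
  ||u||_{H^1}^2 = ∫_0^L u(x)^2 dx + ∫_0^L u'(x)^2 dx.
Compute u'(x) = 12*x**3 + 9*x**2 + 2*x + 1.
Then u(x)^2 = 9*x**8 + 18*x**7 + 15*x**6 + 12*x**5 + 25*x**4 + 20*x**3 + 7*x**2 + 6*x + 9 and u'(x)^2 = 144*x**6 + 216*x**5 + 129*x**4 + 60*x**3 + 22*x**2 + 4*x + 1.
Integrate each monomial from 0 to 4 using ∫_0^4 c·x^n dx = c·4^(n+1)/(n+1):
  ∫_0^4 u(x)^2 dx = ∫_0^4 (9*x^8 + 18*x^7 + 15*x^6 + 12*x^5 + 25*x^4 + 20*x^3 + 7*x^2 + 6*x + 9) dx. Term by term:
    ∫_0^4 9*x^8 dx = 262144;  ∫_0^4 18*x^7 dx = 147456;  ∫_0^4 15*x^6 dx = 245760/7;
    ∫_0^4 12*x^5 dx = 8192;  ∫_0^4 25*x^4 dx = 5120;  ∫_0^4 20*x^3 dx = 1280;
    ∫_0^4 7*x^2 dx = 448/3;  ∫_0^4 6*x dx = 48;  ∫_0^4 9 dx = 36.
  Sum: 262144 + 147456 + 245760/7 + 8192 + 5120 + 1280 + 448/3 + 48 + 36 = 9650212/21.
  ∫_0^4 u'(x)^2 dx = ∫_0^4 (144*x^6 + 216*x^5 + 129*x^4 + 60*x^3 + 22*x^2 + 4*x + 1) dx. Term by term:
    ∫_0^4 144*x^6 dx = 2359296/7;  ∫_0^4 216*x^5 dx = 147456;  ∫_0^4 129*x^4 dx = 132096/5;
    ∫_0^4 60*x^3 dx = 3840;  ∫_0^4 22*x^2 dx = 1408/3;  ∫_0^4 4*x dx = 32;
    ∫_0^4 1 dx = 4.
  Sum: 2359296/7 + 147456 + 132096/5 + 3840 + 1408/3 + 32 + 4 = 54102596/105.
Adding: ||u||_{H^1}^2 = 9650212/21 + 54102596/105 = 102353656/105.


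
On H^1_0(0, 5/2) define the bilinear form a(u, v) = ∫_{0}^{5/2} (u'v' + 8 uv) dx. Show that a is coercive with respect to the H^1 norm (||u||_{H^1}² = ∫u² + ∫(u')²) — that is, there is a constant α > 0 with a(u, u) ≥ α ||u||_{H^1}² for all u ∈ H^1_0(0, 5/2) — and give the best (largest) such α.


α = 1

Coercivity of a(·,·) on H^1_0(0, 5/2) means a(u, u) ≥ α ||u||_{H^1}² for every u ∈ H^1_0.
The interval has length L = 5/2, and Poincaré/coercivity depend only on L. Here a(u, u) = ∫(u')² + (8)·∫u².
Here c = 8 ≥ 1, so a(u,u) = ∫(u')² + c∫u² ≥ ∫(u')² + ∫u² = ||u||_{H^1}², i.e. α = 1 works. No larger α is possible: a(u,u) ≥ α||u||_{H^1}² means (1−α)∫(u')² ≥ (α−c)∫u², and for the modes u_n = sin(nπ(x−x₀)/L) (x₀ the left endpoint) one has ∫u_n²/∫(u_n')² = (L/(nπ))² → 0, so a(u_n,u_n)/||u_n||_{H^1}² → 1. Hence the optimal constant is α = 1.
Therefore α = 1.


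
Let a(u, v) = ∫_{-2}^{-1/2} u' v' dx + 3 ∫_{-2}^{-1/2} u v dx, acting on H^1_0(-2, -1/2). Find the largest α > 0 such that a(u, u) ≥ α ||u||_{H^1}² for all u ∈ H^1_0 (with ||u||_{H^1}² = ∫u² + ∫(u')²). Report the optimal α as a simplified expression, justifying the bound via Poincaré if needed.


α = 1

Coercivity of a(·,·) on H^1_0(-2, -1/2) means a(u, u) ≥ α ||u||_{H^1}² for every u ∈ H^1_0.
The interval has length L = 3/2, and Poincaré/coercivity depend only on L. Here a(u, u) = ∫(u')² + (3)·∫u².
Here c = 3 ≥ 1, so a(u,u) = ∫(u')² + c∫u² ≥ ∫(u')² + ∫u² = ||u||_{H^1}², i.e. α = 1 works. No larger α is possible: a(u,u) ≥ α||u||_{H^1}² means (1−α)∫(u')² ≥ (α−c)∫u², and for the modes u_n = sin(nπ(x−x₀)/L) (x₀ the left endpoint) one has ∫u_n²/∫(u_n')² = (L/(nπ))² → 0, so a(u_n,u_n)/||u_n||_{H^1}² → 1. Hence the optimal constant is α = 1.
Therefore α = 1.


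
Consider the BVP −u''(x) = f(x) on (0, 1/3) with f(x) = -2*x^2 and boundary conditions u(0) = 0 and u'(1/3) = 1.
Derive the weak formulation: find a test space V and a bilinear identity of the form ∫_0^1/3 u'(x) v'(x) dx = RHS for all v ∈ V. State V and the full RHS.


V = {v ∈ H^1(0, 1/3) : v(0) = 0} (test functions vanish at x = 0 where u is specified); weak form: ∫_0^1/3 u'v' dx = ∫_0^1/3 (-2*x^2) v dx + v(1/3) for all v ∈ V.

Multiply both sides by a test function v and integrate from 0 to 1/3:
  ∫_0^1/3 −u''(x) v(x) dx = ∫_0^1/3 f(x) v(x) dx.
Integrate the LHS by parts once:
  ∫_0^1/3 −u'' v dx = −[u'(x) v(x)]_0^1/3 + ∫_0^1/3 u'(x) v'(x) dx.
Thus ∫_0^1/3 u'(x) v'(x) dx = ∫_0^1/3 f(x) v(x) dx + [u'(x) v(x)]_0^1/3.
Choose V so that boundary terms are either known or forced to vanish.
Mixed BC: u(0) = 0 (Dirichlet) and u'(1/3) = 1 (Neumann). Define V = {v ∈ H^1(0, 1/3) : v(0) = 0}. Then [u' v]_0^1/3 = u'(1/3)·v(1/3) − u'(0)·0 = v(1/3).
Weak formulation: find u (satisfying any essential BC) such that ∫_0^1/3 u'(x) v'(x) dx = ∫_0^1/3 f v dx + v(1/3) for all v ∈ V (Dirichlet at 0 absorbed into V; Neumann datum at x = 1/3 contributes the boundary term).
Substituting f(x) = -2*x^2, the right-hand side is ∫_0^1/3 (-2*x^2) v dx + v(1/3).


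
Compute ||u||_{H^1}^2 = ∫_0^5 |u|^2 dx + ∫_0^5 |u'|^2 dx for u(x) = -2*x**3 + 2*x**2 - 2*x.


||u||_{H^1}^2 = 326990/7

The H^1 norm (squared) on an interval (0, L) is
  ||u||_{H^1}^2 = ∫_0^L u(x)^2 dx + ∫_0^L u'(x)^2 dx.
Compute u'(x) = -6*x**2 + 4*x - 2.
Then u(x)^2 = 4*x**6 - 8*x**5 + 12*x**4 - 8*x**3 + 4*x**2 and u'(x)^2 = 36*x**4 - 48*x**3 + 40*x**2 - 16*x + 4.
Integrate each monomial from 0 to 5 using ∫_0^5 c·x^n dx = c·5^(n+1)/(n+1):
  ∫_0^5 u(x)^2 dx = ∫_0^5 (4*x^6 - 8*x^5 + 12*x^4 - 8*x^3 + 4*x^2) dx. Term by term:
    ∫_0^5 4*x^6 dx = 312500/7;  ∫_0^5 -8*x^5 dx = -62500/3;  ∫_0^5 12*x^4 dx = 7500;
    ∫_0^5 -8*x^3 dx = -1250;  ∫_0^5 4*x^2 dx = 500/3.
  Sum: 312500/7 − 62500/3 + 7500 − 1250 + 500/3 = 634750/21.
  ∫_0^5 u'(x)^2 dx = ∫_0^5 (36*x^4 - 48*x^3 + 40*x^2 - 16*x + 4) dx. Term by term:
    ∫_0^5 36*x^4 dx = 22500;  ∫_0^5 -48*x^3 dx = -7500;  ∫_0^5 40*x^2 dx = 5000/3;
    ∫_0^5 -16*x dx = -200;  ∫_0^5 4 dx = 20.
  Sum: 22500 − 7500 + 5000/3 − 200 + 20 = 49460/3.
Adding: ||u||_{H^1}^2 = 634750/21 + 49460/3 = 326990/7.
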